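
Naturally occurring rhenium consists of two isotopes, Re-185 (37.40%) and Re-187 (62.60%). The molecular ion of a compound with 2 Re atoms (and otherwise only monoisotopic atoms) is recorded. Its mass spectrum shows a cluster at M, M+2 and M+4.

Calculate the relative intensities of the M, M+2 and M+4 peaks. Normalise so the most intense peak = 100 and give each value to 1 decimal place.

Expanding (0.3740 + 0.6260)^2:
P(M) = 0.3740^2 = 0.139876
P(M+2) = 2 × 0.3740^1 × 0.6260^1 = 0.468248
P(M+4) = 0.6260^2 = 0.391876
The M+2 peak is largest (0.468248); scaling to 100 gives 29.9 : 100.0 : 83.7.

29.9 : 100.0 : 83.7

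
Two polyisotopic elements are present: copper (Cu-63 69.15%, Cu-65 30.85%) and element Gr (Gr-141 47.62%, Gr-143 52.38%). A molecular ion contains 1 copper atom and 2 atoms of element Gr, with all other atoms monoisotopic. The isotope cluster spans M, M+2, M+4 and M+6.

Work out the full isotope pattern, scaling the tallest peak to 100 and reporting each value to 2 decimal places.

37.79 : 100.00 : 82.82 : 20.40

Copper pattern (n=1): 0.6915 : 0.3085
Element Gr pattern (n=2): 0.22676644 : 0.49886712 : 0.27436644
Convolve the two distributions (both contribute in 2-u steps):
  M: 0.6915×0.22676644 = 0.156809
  M+2: 0.6915×0.49886712 + 0.3085×0.22676644 = 0.414924
  M+4: 0.6915×0.27436644 + 0.3085×0.49886712 = 0.343625
  M+6: 0.3085×0.27436644 = 0.084642
Scale to base peak (0.414924) = 100: 37.79 : 100.00 : 82.82 : 20.40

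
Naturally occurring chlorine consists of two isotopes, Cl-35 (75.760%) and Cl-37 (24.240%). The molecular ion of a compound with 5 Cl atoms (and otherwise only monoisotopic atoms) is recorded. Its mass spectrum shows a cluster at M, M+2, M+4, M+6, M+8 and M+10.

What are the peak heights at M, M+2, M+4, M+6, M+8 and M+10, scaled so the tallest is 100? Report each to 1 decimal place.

62.5 : 100.0 : 64.0 : 20.5 : 3.3 : 0.2

Expanding (0.75760 + 0.24240)^5:
P(M) = 0.75760^5 = 0.249574
P(M+2) = 5 × 0.75760^4 × 0.24240^1 = 0.399266
P(M+4) = 10 × 0.75760^3 × 0.24240^2 = 0.255497
P(M+6) = 10 × 0.75760^2 × 0.24240^3 = 0.081748
P(M+8) = 5 × 0.75760^1 × 0.24240^4 = 0.013078
P(M+10) = 0.24240^5 = 0.000837
The M+2 peak is largest (0.399266); scaling to 100 gives 62.5 : 100.0 : 64.0 : 20.5 : 3.3 : 0.2.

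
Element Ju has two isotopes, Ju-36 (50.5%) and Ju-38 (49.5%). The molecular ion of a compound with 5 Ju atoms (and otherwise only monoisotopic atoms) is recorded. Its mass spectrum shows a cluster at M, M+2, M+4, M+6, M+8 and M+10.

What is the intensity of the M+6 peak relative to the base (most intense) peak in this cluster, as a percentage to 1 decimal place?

Term probabilities: M 0.0328, M+2 0.1610, M+4 0.3156, M+6 0.3093, M+8 0.1516, M+10 0.0297. Base peak = M+4.
P(M+4) = C(5,2) × 0.505^3 × 0.495^2 = 10 × 0.12878763 × 0.245025 = 0.315562 (base)
P(M+6) = C(5,3) × 0.505^2 × 0.495^3 = 10 × 0.255025 × 0.12128738 = 0.309313
Relative intensity = 0.309313 / 0.315562 × 100 = 98.0

98.0%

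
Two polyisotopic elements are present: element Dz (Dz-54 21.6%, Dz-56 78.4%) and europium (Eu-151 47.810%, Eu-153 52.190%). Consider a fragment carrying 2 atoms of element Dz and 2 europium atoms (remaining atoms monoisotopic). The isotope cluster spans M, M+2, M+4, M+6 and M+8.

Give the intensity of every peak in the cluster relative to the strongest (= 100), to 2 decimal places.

2.67 : 25.24 : 80.76 : 100.00 : 41.96

Element Dz pattern (n=2): 0.046656 : 0.338688 : 0.614656
Europium pattern (n=2): 0.22857961 : 0.49904078 : 0.27237961
Convolve the two distributions (both contribute in 2-u steps):
  M: 0.046656×0.22857961 = 0.010665
  M+2: 0.046656×0.49904078 + 0.338688×0.22857961 = 0.100700
  M+4: 0.046656×0.27237961 + 0.338688×0.49904078 + 0.614656×0.22857961 = 0.322225
  M+6: 0.338688×0.27237961 + 0.614656×0.49904078 = 0.398990
  M+8: 0.614656×0.27237961 = 0.167420
Scale to base peak (0.398990) = 100: 2.67 : 25.24 : 80.76 : 100.00 : 41.96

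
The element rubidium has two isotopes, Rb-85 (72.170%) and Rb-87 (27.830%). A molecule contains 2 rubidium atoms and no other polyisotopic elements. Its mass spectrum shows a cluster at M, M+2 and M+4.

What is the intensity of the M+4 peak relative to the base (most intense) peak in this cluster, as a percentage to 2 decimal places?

Term probabilities: M 0.5209, M+2 0.4017, M+4 0.0775. Base peak = M.
P(M) = C(2,0) × 0.72170^2 × 0.27830^0 = 1 × 0.52085089 × 1.0000 = 0.520851 (base)
P(M+4) = C(2,2) × 0.72170^0 × 0.27830^2 = 1 × 1.0000 × 0.07745089 = 0.077451
Relative intensity = 0.077451 / 0.520851 × 100 = 14.87

14.87%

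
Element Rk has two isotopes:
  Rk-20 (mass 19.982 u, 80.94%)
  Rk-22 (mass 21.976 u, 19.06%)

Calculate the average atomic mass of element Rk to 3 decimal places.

Average mass = Σ (abundance × isotope mass) = 0.8094 × 19.982 + 0.1906 × 21.976
= 16.1734 + 4.1886 = 20.3620 u

20.362 u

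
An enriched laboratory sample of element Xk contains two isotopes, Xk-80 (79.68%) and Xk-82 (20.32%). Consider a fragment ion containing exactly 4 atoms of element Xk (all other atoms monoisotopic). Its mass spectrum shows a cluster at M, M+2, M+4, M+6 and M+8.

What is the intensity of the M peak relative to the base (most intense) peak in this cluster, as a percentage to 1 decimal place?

Binomial terms of (0.7968 + 0.2032)^4: M 0.4031, M+2 0.4112, M+4 0.1573, M+6 0.0267, M+8 0.0017 → M+2 is the base peak.
P(M+2) = C(4,1) × 0.7968^3 × 0.2032^1 = 4 × 0.50588054 × 0.2032 = 0.411180 (base)
P(M) = C(4,0) × 0.7968^4 × 0.2032^0 = 1 × 0.40308562 × 1.0000 = 0.403086
Relative intensity = 0.403086 / 0.411180 × 100 = 98.0

98.0%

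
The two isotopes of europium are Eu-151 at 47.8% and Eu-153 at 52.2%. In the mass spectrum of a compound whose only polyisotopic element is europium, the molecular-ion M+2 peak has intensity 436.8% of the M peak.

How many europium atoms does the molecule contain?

For n independent Eu atoms, I(M+2)/I(M) = n · (abundance Eu-153) / (abundance Eu-151) = n · 0.522/0.478.
n = 4.368 × 0.478/0.522 = 4.00 ≈ 4

4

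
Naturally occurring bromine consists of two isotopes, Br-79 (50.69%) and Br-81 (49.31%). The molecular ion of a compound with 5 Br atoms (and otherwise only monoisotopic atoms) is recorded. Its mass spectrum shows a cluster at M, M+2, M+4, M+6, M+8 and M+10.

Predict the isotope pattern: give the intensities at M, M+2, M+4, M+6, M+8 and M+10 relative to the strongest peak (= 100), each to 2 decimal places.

10.57 : 51.40 : 100.00 : 97.28 : 47.31 : 9.21

Each Br atom is independently Br-79 (p = 0.5069) or Br-81 (q = 0.4931); the cluster is the binomial expansion (p + q)^5.
P(M) = 0.5069^5 = 0.033467
P(M+2) = 5 × 0.5069^4 × 0.4931^1 = 0.162777
P(M+4) = 10 × 0.5069^3 × 0.4931^2 = 0.316692
P(M+6) = 10 × 0.5069^2 × 0.4931^3 = 0.308070
P(M+8) = 5 × 0.5069^1 × 0.4931^4 = 0.149842
P(M+10) = 0.4931^5 = 0.029152
The M+4 peak is largest (0.316692); scaling to 100 gives 10.57 : 51.40 : 100.00 : 97.28 : 47.31 : 9.21.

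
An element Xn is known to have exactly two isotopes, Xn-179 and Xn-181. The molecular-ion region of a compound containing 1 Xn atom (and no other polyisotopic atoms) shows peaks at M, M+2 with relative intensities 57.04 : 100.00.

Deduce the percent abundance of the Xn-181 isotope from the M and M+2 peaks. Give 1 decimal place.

63.7%

If p is the fraction of Xn that is Xn-179, then I(M+2)/I(M) = [C(1,1)·p^0·(1−p)] / p^1 = 1·(1−p)/p = 100.00/57.04 = 1.7532
(1−p)/p = 1.7532/1 = 1.7532  ⇒  p = 1/(1 + 1.7532) = 0.3632
Xn-179: 36.3%, Xn-181: 63.7%.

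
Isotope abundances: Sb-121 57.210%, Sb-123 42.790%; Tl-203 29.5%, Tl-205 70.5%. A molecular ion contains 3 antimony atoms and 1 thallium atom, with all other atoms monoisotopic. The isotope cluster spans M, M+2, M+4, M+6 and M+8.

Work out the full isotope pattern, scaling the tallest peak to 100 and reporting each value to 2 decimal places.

Antimony pattern (n=3): 0.18724742 : 0.42015297 : 0.3142518 : 0.07834781
Thallium pattern (n=1): 0.2950 : 0.7050
Convolve the two distributions (both contribute in 2-u steps):
  M: 0.18724742×0.2950 = 0.055238
  M+2: 0.18724742×0.7050 + 0.42015297×0.2950 = 0.255955
  M+4: 0.42015297×0.7050 + 0.3142518×0.2950 = 0.388912
  M+6: 0.3142518×0.7050 + 0.07834781×0.2950 = 0.244660
  M+8: 0.07834781×0.7050 = 0.055235
Scale to base peak (0.388912) = 100: 14.20 : 65.81 : 100.00 : 62.91 : 14.20

14.20 : 65.81 : 100.00 : 62.91 : 14.20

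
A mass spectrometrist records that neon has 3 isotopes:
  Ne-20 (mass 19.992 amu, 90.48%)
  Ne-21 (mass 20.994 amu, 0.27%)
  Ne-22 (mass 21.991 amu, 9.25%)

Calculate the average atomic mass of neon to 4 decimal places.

Average mass = Σ (abundance × isotope mass) = 0.9048 × 19.992 + 0.0027 × 20.994 + 0.0925 × 21.991
= 18.08876 + 0.05668 + 2.03417 = 20.17961 amu

20.1796 amu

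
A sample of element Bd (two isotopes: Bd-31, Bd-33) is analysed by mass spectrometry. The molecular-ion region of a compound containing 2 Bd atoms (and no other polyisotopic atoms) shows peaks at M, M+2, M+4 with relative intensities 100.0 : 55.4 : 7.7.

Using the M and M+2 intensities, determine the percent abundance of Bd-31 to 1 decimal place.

78.3%

Let p = fractional abundance of Bd-31. I(M+2)/I(M) = [C(2,1)·p^1·(1−p)] / p^2 = 2·(1−p)/p = 55.4/100.0 = 0.5540
(1−p)/p = 0.5540/2 = 0.2770  ⇒  p = 1/(1 + 0.2770) = 0.7831
Bd-31: 78.3%, Bd-33: 21.7%.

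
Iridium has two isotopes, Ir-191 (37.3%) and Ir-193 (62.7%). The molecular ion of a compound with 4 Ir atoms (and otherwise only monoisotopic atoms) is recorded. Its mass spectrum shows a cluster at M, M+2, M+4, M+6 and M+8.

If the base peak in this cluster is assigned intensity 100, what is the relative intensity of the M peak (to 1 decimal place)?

5.3

Binomial terms of (0.373 + 0.627)^4: M 0.0194, M+2 0.1302, M+4 0.3282, M+6 0.3678, M+8 0.1546 → M+6 is the base peak.
P(M+6) = C(4,3) × 0.373^1 × 0.627^3 = 4 × 0.3730 × 0.24649188 = 0.367766 (base)
P(M) = C(4,0) × 0.373^4 × 0.627^0 = 1 × 0.01935688 × 1.0000 = 0.019357
Relative intensity = 0.019357 / 0.367766 × 100 = 5.3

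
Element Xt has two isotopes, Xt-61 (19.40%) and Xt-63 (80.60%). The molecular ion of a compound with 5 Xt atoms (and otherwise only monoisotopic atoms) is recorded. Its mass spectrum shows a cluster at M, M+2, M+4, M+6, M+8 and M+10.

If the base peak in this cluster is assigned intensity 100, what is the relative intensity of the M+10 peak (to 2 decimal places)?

Term probabilities: M 0.0003, M+2 0.0057, M+4 0.0474, M+6 0.1971, M+8 0.4094, M+10 0.3402. Base peak = M+8.
P(M+8) = C(5,4) × 0.1940^1 × 0.8060^4 = 5 × 0.1940 × 0.42202693 = 0.409366 (base)
P(M+10) = C(5,5) × 0.1940^0 × 0.8060^5 = 1 × 1.0000 × 0.34015371 = 0.340154
Relative intensity = 0.340154 / 0.409366 × 100 = 83.09

83.09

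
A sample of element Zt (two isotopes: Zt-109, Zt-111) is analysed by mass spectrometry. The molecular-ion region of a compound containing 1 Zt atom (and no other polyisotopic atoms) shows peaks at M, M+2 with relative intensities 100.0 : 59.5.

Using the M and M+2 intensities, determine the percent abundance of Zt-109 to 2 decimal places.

62.70%

Write p for the Zt-109 fraction. I(M+2)/I(M) = [C(1,1)·p^0·(1−p)] / p^1 = 1·(1−p)/p = 59.5/100.0 = 0.5950
(1−p)/p = 0.5950/1 = 0.5950  ⇒  p = 1/(1 + 0.5950) = 0.6270
Zt-109: 62.70%, Zt-111: 37.30%.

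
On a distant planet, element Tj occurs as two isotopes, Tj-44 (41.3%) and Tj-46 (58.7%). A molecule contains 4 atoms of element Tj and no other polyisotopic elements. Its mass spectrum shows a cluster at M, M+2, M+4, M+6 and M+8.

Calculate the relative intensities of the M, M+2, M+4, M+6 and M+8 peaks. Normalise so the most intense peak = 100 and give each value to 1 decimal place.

The 4 Tj atoms are independent, so intensities follow the terms of (0.413 + 0.587)^4.
P(M) = 0.413^4 = 0.029094
P(M+2) = 4 × 0.413^3 × 0.587^1 = 0.165405
P(M+4) = 6 × 0.413^2 × 0.587^2 = 0.352637
P(M+6) = 4 × 0.413^1 × 0.587^3 = 0.334137
P(M+8) = 0.587^4 = 0.118728
The M+4 peak is largest (0.352637); scaling to 100 gives 8.3 : 46.9 : 100.0 : 94.8 : 33.7.

8.3 : 46.9 : 100.0 : 94.8 : 33.7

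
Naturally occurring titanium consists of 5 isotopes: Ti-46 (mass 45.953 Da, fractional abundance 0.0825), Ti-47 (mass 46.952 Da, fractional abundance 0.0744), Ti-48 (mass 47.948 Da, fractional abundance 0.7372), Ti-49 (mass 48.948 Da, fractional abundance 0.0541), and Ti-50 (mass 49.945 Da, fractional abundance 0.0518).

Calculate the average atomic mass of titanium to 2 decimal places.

Ar = Σ fᵢ·mᵢ = 0.0825 × 45.953 + 0.0744 × 46.952 + 0.7372 × 47.948 + 0.0541 × 48.948 + 0.0518 × 49.945
= 3.7911 + 3.4932 + 35.3473 + 2.6481 + 2.5872 = 47.8669 Da

47.87 Da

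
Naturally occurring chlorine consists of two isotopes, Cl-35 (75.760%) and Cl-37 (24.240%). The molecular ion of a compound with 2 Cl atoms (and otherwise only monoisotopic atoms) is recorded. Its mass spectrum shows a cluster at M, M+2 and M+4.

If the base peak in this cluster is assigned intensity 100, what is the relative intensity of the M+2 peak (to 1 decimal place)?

64.0

(0.75760 + 0.24240)^2 gives M 0.5740, M+2 0.3673, M+4 0.0588; the largest is M.
P(M) = C(2,0) × 0.75760^2 × 0.24240^0 = 1 × 0.57395776 × 1.0000 = 0.573958 (base)
P(M+2) = C(2,1) × 0.75760^1 × 0.24240^1 = 2 × 0.7576 × 0.2424 = 0.367284
Relative intensity = 0.367284 / 0.573958 × 100 = 64.0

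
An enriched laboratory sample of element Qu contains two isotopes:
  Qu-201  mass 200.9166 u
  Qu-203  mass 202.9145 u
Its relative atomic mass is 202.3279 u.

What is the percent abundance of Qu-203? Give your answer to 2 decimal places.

70.64%

With x = fraction of Qu-201 (so Qu-203 is 1 − x):
200.9166·x + 202.9145·(1 − x) = 202.3279
(200.9166 − 202.9145)·x = 202.3279 − 202.9145
x = -0.5866 / -1.9979 = 0.29361 → 29.36% Qu-201, 70.64% Qu-203.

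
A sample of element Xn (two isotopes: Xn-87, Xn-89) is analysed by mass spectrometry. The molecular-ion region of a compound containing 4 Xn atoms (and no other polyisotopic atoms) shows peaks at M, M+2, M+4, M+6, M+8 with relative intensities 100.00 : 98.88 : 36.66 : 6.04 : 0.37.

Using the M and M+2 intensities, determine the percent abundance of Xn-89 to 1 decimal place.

19.8%

If p is the fraction of Xn that is Xn-87, then I(M+2)/I(M) = [C(4,1)·p^3·(1−p)] / p^4 = 4·(1−p)/p = 98.88/100.00 = 0.9888
(1−p)/p = 0.9888/4 = 0.2472  ⇒  p = 1/(1 + 0.2472) = 0.8018
Xn-87: 80.2%, Xn-89: 19.8%.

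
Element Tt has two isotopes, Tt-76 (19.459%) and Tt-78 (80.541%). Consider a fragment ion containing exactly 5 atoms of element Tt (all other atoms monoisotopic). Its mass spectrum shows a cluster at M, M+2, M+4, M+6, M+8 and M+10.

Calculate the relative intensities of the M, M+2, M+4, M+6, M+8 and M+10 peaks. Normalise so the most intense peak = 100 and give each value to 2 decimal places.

0.07 : 1.41 : 11.67 : 48.32 : 100.00 : 82.78

The 5 Tt atoms are independent, so intensities follow the terms of (0.19459 + 0.80541)^5.
P(M) = 0.19459^5 = 0.000279
P(M+2) = 5 × 0.19459^4 × 0.80541^1 = 0.005774
P(M+4) = 10 × 0.19459^3 × 0.80541^2 = 0.047796
P(M+6) = 10 × 0.19459^2 × 0.80541^3 = 0.197830
P(M+8) = 5 × 0.19459^1 × 0.80541^4 = 0.409410
P(M+10) = 0.80541^5 = 0.338911
The M+8 peak is largest (0.409410); scaling to 100 gives 0.07 : 1.41 : 11.67 : 48.32 : 100.00 : 82.78.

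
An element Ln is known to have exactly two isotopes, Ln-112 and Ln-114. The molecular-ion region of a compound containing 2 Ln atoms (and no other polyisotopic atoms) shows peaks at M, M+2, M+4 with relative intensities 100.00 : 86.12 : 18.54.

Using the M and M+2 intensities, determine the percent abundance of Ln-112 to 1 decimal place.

If p is the fraction of Ln that is Ln-112, then I(M+2)/I(M) = [C(2,1)·p^1·(1−p)] / p^2 = 2·(1−p)/p = 86.12/100.00 = 0.8612
(1−p)/p = 0.8612/2 = 0.4306  ⇒  p = 1/(1 + 0.4306) = 0.6990
Ln-112: 69.9%, Ln-114: 30.1%.

69.9%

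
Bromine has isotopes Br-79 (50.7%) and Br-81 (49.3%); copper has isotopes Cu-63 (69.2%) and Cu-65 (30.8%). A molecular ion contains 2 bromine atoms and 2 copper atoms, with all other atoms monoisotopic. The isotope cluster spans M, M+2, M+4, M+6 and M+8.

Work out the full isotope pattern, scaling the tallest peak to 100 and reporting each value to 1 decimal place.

Bromine pattern (n=2): 0.257049 : 0.499902 : 0.243049
Copper pattern (n=2): 0.478864 : 0.426272 : 0.094864
Convolve the two distributions (both contribute in 2-u steps):
  M: 0.257049×0.478864 = 0.123092
  M+2: 0.257049×0.426272 + 0.499902×0.478864 = 0.348958
  M+4: 0.257049×0.094864 + 0.499902×0.426272 + 0.243049×0.478864 = 0.353866
  M+6: 0.499902×0.094864 + 0.243049×0.426272 = 0.151028
  M+8: 0.243049×0.094864 = 0.023057
Scale to base peak (0.353866) = 100: 34.8 : 98.6 : 100.0 : 42.7 : 6.5

34.8 : 98.6 : 100.0 : 42.7 : 6.5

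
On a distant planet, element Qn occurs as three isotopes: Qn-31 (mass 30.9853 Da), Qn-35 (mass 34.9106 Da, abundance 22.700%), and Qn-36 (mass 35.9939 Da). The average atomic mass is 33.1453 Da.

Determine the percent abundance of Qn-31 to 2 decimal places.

51.96%

The remaining 77.300% is split between Qn-31 (fraction x) and Qn-36 (fraction 0.77300 − x).
Substituting: 30.9853x + 35.9939(0.77300 − x) = 25.2205938
(30.9853 − 35.9939)x = -2.6026909  ⇒  x = 0.51964, y = 0.25336
Qn-31: 51.96%, Qn-36: 25.34%.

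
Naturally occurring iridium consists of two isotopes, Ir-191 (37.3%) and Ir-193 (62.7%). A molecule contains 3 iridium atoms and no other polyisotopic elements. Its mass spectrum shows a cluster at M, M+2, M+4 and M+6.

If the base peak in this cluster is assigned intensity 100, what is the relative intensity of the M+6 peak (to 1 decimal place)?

56.0

Binomial terms of (0.373 + 0.627)^3: M 0.0519, M+2 0.2617, M+4 0.4399, M+6 0.2465 → M+4 is the base peak.
P(M+4) = C(3,2) × 0.373^1 × 0.627^2 = 3 × 0.3730 × 0.393129 = 0.439911 (base)
P(M+6) = C(3,3) × 0.373^0 × 0.627^3 = 1 × 1.0000 × 0.24649188 = 0.246492
Relative intensity = 0.246492 / 0.439911 × 100 = 56.0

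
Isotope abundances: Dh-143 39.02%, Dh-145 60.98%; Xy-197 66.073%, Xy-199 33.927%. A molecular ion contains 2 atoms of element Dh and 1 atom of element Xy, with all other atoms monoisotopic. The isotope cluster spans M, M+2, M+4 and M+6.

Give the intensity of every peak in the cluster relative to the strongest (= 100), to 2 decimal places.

24.71 : 89.91 : 100.00 : 30.99

Element Dh pattern (n=2): 0.15225604 : 0.47588792 : 0.37185604
Element Xy pattern (n=1): 0.66073 : 0.33927
Convolve the two distributions (both contribute in 2-u steps):
  M: 0.15225604×0.66073 = 0.100600
  M+2: 0.15225604×0.33927 + 0.47588792×0.66073 = 0.366089
  M+4: 0.47588792×0.33927 + 0.37185604×0.66073 = 0.407151
  M+6: 0.37185604×0.33927 = 0.126160
Scale to base peak (0.407151) = 100: 24.71 : 89.91 : 100.00 : 30.99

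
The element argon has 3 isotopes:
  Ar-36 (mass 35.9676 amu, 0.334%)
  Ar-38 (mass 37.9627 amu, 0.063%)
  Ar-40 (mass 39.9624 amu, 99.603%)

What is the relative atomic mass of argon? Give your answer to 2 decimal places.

Average mass = Σ (abundance × isotope mass) = 0.00334 × 35.9676 + 0.00063 × 37.9627 + 0.99603 × 39.9624
= 0.12013 + 0.02392 + 39.80375 = 39.94780 amu

39.95 amu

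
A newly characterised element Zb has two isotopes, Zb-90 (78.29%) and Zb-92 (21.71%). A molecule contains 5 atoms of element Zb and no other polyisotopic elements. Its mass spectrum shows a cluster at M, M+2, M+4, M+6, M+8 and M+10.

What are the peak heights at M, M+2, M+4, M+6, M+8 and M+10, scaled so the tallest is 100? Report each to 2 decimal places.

72.12 : 100.00 : 55.46 : 15.38 : 2.13 : 0.12

Expanding (0.7829 + 0.2171)^5:
P(M) = 0.7829^5 = 0.294125
P(M+2) = 5 × 0.7829^4 × 0.2171^1 = 0.407807
P(M+4) = 10 × 0.7829^3 × 0.2171^2 = 0.226172
P(M+6) = 10 × 0.7829^2 × 0.2171^3 = 0.062718
P(M+8) = 5 × 0.7829^1 × 0.2171^4 = 0.008696
P(M+10) = 0.2171^5 = 0.000482
The M+2 peak is largest (0.407807); scaling to 100 gives 72.12 : 100.00 : 55.46 : 15.38 : 2.13 : 0.12.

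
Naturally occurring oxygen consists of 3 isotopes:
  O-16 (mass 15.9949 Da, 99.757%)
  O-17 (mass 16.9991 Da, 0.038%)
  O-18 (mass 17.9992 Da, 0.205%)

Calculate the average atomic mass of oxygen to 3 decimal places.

15.999 Da

Ar = Σ fᵢ·mᵢ = 0.99757 × 15.9949 + 0.00038 × 16.9991 + 0.00205 × 17.9992
= 15.95603 + 0.00646 + 0.03690 = 15.99939 Da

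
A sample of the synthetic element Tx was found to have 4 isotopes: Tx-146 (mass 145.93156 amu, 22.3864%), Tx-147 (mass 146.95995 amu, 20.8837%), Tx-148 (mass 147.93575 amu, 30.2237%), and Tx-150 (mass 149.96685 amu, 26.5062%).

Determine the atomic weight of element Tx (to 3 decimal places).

147.822 amu

Average mass = Σ (abundance × isotope mass) = 0.223864 × 145.93156 + 0.208837 × 146.95995 + 0.302237 × 147.93575 + 0.265062 × 149.96685
= 32.668823 + 30.690675 + 44.711657 + 39.750513 = 147.821668 amu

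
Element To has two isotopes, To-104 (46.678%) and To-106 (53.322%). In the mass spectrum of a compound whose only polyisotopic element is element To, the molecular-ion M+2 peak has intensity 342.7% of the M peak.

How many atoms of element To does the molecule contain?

For n independent To atoms, I(M+2)/I(M) = n · (abundance To-106) / (abundance To-104) = n · 0.53322/0.46678.
n = 3.427 × 0.46678/0.53322 = 3.00 ≈ 3

3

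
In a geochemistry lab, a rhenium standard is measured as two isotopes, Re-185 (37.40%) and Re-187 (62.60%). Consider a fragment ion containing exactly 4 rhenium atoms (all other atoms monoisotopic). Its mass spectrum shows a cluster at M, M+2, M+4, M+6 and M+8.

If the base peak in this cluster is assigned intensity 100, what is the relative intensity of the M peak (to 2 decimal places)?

5.33

(0.3740 + 0.6260)^4 gives M 0.0196, M+2 0.1310, M+4 0.3289, M+6 0.3670, M+8 0.1536; the largest is M+6.
P(M+6) = C(4,3) × 0.3740^1 × 0.6260^3 = 4 × 0.3740 × 0.24531438 = 0.366990 (base)
P(M) = C(4,0) × 0.3740^4 × 0.6260^0 = 1 × 0.0195653 × 1.0000 = 0.019565
Relative intensity = 0.019565 / 0.366990 × 100 = 5.33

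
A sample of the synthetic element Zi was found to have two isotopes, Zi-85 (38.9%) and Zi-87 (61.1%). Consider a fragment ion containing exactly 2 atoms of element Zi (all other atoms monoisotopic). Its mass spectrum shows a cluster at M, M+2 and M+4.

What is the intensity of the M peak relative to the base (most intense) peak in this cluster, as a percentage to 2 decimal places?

31.83%

Binomial terms of (0.389 + 0.611)^2: M 0.1513, M+2 0.4754, M+4 0.3733 → M+2 is the base peak.
P(M+2) = C(2,1) × 0.389^1 × 0.611^1 = 2 × 0.3890 × 0.6110 = 0.475358 (base)
P(M) = C(2,0) × 0.389^2 × 0.611^0 = 1 × 0.151321 × 1.0000 = 0.151321
Relative intensity = 0.151321 / 0.475358 × 100 = 31.83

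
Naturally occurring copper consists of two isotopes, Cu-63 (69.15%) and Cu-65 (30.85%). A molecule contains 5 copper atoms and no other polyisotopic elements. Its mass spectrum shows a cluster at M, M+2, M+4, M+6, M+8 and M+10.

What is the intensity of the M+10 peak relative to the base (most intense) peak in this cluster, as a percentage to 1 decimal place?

Binomial terms of (0.6915 + 0.3085)^5: M 0.1581, M+2 0.3527, M+4 0.3147, M+6 0.1404, M+8 0.0313, M+10 0.0028 → M+2 is the base peak.
P(M+2) = C(5,1) × 0.6915^4 × 0.3085^1 = 5 × 0.2286487 × 0.3085 = 0.352691 (base)
P(M+10) = C(5,5) × 0.6915^0 × 0.3085^5 = 1 × 1.0000 × 0.00279432 = 0.002794
Relative intensity = 0.002794 / 0.352691 × 100 = 0.8

0.8%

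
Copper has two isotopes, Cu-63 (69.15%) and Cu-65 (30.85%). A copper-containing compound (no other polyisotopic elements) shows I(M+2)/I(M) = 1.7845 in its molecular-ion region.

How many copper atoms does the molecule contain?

For n independent Cu atoms, I(M+2)/I(M) = n · (abundance Cu-65) / (abundance Cu-63) = n · 0.3085/0.6915.
n = 1.7845 × 0.6915/0.3085 = 4.00 ≈ 4

4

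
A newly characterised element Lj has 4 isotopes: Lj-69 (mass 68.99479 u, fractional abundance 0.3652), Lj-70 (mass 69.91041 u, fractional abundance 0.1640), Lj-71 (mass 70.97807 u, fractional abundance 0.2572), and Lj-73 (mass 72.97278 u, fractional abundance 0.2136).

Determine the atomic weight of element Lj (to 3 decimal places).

70.505 u

The abundance-weighted mean is 0.3652 × 68.99479 + 0.1640 × 69.91041 + 0.2572 × 70.97807 + 0.2136 × 72.97278
= 25.196897 + 11.465307 + 18.255560 + 15.586986 = 70.504750 u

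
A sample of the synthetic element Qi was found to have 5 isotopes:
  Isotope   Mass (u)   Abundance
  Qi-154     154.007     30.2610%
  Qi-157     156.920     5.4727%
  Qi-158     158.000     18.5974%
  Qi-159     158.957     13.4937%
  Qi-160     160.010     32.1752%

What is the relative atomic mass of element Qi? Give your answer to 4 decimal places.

157.5084 u

Ar = Σ fᵢ·mᵢ = 0.302610 × 154.007 + 0.054727 × 156.920 + 0.185974 × 158.000 + 0.134937 × 158.957 + 0.321752 × 160.010
= 46.60406 + 8.58776 + 29.38389 + 21.44918 + 51.48354 = 157.50843 u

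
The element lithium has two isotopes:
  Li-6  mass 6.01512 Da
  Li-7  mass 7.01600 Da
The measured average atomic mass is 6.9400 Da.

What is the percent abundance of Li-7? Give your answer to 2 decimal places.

Writing the weighted mean with unknown fraction x of Li-6:
6.01512·x + 7.01600·(1 − x) = 6.9400
(6.01512 − 7.01600)·x = 6.9400 − 7.01600
x = -0.07600 / -1.00088 = 0.07593 → 7.59% Li-6, 92.41% Li-7.

92.41%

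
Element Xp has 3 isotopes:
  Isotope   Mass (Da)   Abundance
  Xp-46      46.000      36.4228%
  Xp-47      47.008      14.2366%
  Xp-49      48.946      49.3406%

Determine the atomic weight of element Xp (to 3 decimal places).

The abundance-weighted mean is 0.364228 × 46.000 + 0.142366 × 47.008 + 0.493406 × 48.946
= 16.7545 + 6.6923 + 24.1503 = 47.5971 Da

47.597 Da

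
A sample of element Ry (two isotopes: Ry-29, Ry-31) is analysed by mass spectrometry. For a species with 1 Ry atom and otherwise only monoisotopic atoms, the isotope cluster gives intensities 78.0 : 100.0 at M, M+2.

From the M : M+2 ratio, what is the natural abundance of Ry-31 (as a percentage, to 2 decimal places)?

56.18%

Let p = fractional abundance of Ry-29. I(M+2)/I(M) = [C(1,1)·p^0·(1−p)] / p^1 = 1·(1−p)/p = 100.0/78.0 = 1.2821
(1−p)/p = 1.2821/1 = 1.2821  ⇒  p = 1/(1 + 1.2821) = 0.4382
Ry-29: 43.82%, Ry-31: 56.18%.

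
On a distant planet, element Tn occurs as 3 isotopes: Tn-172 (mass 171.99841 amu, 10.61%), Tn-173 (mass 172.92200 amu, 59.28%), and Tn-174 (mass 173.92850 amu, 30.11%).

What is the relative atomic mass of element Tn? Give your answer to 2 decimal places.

173.13 amu

Ar = Σ fᵢ·mᵢ = 0.1061 × 171.99841 + 0.5928 × 172.92200 + 0.3011 × 173.92850
= 18.249031 + 102.508162 + 52.369871 = 173.127064 amu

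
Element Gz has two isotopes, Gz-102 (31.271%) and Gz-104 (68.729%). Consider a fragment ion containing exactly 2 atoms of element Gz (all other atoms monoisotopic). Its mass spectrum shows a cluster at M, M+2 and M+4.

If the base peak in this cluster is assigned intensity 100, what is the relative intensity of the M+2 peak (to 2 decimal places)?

Term probabilities: M 0.0978, M+2 0.4298, M+4 0.4724. Base peak = M+4.
P(M+4) = C(2,2) × 0.31271^0 × 0.68729^2 = 1 × 1.0000 × 0.47236754 = 0.472368 (base)
P(M+2) = C(2,1) × 0.31271^1 × 0.68729^1 = 2 × 0.31271 × 0.68729 = 0.429845
Relative intensity = 0.429845 / 0.472368 × 100 = 91.00

91.00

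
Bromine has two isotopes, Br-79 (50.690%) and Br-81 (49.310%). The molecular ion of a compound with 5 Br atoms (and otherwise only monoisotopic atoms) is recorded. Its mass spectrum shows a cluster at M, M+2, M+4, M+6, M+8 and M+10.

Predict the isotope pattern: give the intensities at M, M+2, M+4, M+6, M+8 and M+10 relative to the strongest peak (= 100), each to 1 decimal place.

Each Br atom is independently Br-79 (p = 0.50690) or Br-81 (q = 0.49310); the cluster is the binomial expansion (p + q)^5.
P(M) = 0.50690^5 = 0.033467
P(M+2) = 5 × 0.50690^4 × 0.49310^1 = 0.162777
P(M+4) = 10 × 0.50690^3 × 0.49310^2 = 0.316692
P(M+6) = 10 × 0.50690^2 × 0.49310^3 = 0.308070
P(M+8) = 5 × 0.50690^1 × 0.49310^4 = 0.149842
P(M+10) = 0.49310^5 = 0.029152
The M+4 peak is largest (0.316692); scaling to 100 gives 10.6 : 51.4 : 100.0 : 97.3 : 47.3 : 9.2.

10.6 : 51.4 : 100.0 : 97.3 : 47.3 : 9.2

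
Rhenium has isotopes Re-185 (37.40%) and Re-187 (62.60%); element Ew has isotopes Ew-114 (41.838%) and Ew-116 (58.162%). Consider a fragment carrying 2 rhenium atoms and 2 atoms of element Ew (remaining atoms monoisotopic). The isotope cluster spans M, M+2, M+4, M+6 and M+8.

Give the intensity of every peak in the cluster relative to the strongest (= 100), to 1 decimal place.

7.0 : 43.0 : 98.5 : 100.0 : 38.0

Rhenium pattern (n=2): 0.139876 : 0.468248 : 0.391876
Element Ew pattern (n=2): 0.17504182 : 0.48667635 : 0.33828182
Convolve the two distributions (both contribute in 2-u steps):
  M: 0.139876×0.17504182 = 0.024484
  M+2: 0.139876×0.48667635 + 0.468248×0.17504182 = 0.150037
  M+4: 0.139876×0.33828182 + 0.468248×0.48667635 + 0.391876×0.17504182 = 0.343797
  M+6: 0.468248×0.33828182 + 0.391876×0.48667635 = 0.349117
  M+8: 0.391876×0.33828182 = 0.132565
Scale to base peak (0.349117) = 100: 7.0 : 43.0 : 98.5 : 100.0 : 38.0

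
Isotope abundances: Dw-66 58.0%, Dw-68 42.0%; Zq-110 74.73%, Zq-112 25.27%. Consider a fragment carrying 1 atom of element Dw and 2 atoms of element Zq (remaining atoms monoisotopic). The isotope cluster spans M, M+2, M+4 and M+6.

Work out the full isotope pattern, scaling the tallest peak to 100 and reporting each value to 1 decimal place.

Element Dw pattern (n=1): 0.5800 : 0.4200
Element Zq pattern (n=2): 0.55845729 : 0.37768542 : 0.06385729
Convolve the two distributions (both contribute in 2-u steps):
  M: 0.5800×0.55845729 = 0.323905
  M+2: 0.5800×0.37768542 + 0.4200×0.55845729 = 0.453610
  M+4: 0.5800×0.06385729 + 0.4200×0.37768542 = 0.195665
  M+6: 0.4200×0.06385729 = 0.026820
Scale to base peak (0.453610) = 100: 71.4 : 100.0 : 43.1 : 5.9

71.4 : 100.0 : 43.1 : 5.9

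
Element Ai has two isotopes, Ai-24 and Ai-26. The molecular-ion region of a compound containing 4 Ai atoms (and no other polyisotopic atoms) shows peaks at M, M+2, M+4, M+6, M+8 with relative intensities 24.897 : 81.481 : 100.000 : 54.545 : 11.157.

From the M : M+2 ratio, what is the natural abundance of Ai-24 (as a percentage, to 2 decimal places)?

Write p for the Ai-24 fraction. I(M+2)/I(M) = [C(4,1)·p^3·(1−p)] / p^4 = 4·(1−p)/p = 81.481/24.897 = 3.2727
(1−p)/p = 3.2727/4 = 0.8182  ⇒  p = 1/(1 + 0.8182) = 0.5500
Ai-24: 55.00%, Ai-26: 45.00%.

55.00%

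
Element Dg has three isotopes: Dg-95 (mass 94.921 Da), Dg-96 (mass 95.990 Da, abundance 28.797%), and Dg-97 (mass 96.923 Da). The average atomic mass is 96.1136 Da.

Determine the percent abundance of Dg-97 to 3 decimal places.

Let x and y be the fractions of Dg-95 and Dg-97. Then x + y = 1 − 0.28797 = 0.71203 and 94.921x + 96.923y = 96.1136 − 0.28797×95.990 = 68.4713597.
Substituting: 94.921x + 96.923(0.71203 − x) = 68.4713597
(94.921 − 96.923)x = -0.54072399  ⇒  x = 0.27009, y = 0.44194
Dg-95: 27.009%, Dg-97: 44.194%.

44.194%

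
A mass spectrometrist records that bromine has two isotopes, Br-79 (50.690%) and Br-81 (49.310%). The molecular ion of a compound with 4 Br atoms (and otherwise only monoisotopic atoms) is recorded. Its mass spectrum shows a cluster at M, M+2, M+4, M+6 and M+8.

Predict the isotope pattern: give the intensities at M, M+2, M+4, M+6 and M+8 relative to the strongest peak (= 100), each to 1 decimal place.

The 4 Br atoms are independent, so intensities follow the terms of (0.50690 + 0.49310)^4.
P(M) = 0.50690^4 = 0.066022
P(M+2) = 4 × 0.50690^3 × 0.49310^1 = 0.256899
P(M+4) = 6 × 0.50690^2 × 0.49310^2 = 0.374857
P(M+6) = 4 × 0.50690^1 × 0.49310^3 = 0.243101
P(M+8) = 0.49310^4 = 0.059121
The M+4 peak is largest (0.374857); scaling to 100 gives 17.6 : 68.5 : 100.0 : 64.9 : 15.8.

17.6 : 68.5 : 100.0 : 64.9 : 15.8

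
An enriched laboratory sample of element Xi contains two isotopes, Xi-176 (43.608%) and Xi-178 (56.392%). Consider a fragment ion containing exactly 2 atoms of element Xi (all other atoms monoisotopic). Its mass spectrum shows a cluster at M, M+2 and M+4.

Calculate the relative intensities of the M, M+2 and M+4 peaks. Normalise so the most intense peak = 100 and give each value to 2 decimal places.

38.67 : 100.00 : 64.66

Each Xi atom is independently Xi-176 (p = 0.43608) or Xi-178 (q = 0.56392); the cluster is the binomial expansion (p + q)^2.
P(M) = 0.43608^2 = 0.190166
P(M+2) = 2 × 0.43608^1 × 0.56392^1 = 0.491828
P(M+4) = 0.56392^2 = 0.318006
The M+2 peak is largest (0.491828); scaling to 100 gives 38.67 : 100.00 : 64.66.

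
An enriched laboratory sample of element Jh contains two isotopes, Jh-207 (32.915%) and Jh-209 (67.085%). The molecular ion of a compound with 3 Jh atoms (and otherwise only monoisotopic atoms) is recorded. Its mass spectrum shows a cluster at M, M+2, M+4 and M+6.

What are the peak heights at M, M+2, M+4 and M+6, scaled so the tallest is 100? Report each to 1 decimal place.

8.0 : 49.1 : 100.0 : 67.9

Each Jh atom is independently Jh-207 (p = 0.32915) or Jh-209 (q = 0.67085); the cluster is the binomial expansion (p + q)^3.
P(M) = 0.32915^3 = 0.035660
P(M+2) = 3 × 0.32915^2 × 0.67085^1 = 0.218039
P(M+4) = 3 × 0.32915^1 × 0.67085^2 = 0.444392
P(M+6) = 0.67085^3 = 0.301909
The M+4 peak is largest (0.444392); scaling to 100 gives 8.0 : 49.1 : 100.0 : 67.9.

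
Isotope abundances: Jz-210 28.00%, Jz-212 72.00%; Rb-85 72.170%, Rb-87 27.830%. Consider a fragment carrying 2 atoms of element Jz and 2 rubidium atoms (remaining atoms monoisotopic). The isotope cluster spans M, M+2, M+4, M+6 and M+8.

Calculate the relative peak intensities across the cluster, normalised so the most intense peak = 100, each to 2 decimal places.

9.32 : 55.13 : 100.00 : 54.67 : 9.17

Element Jz pattern (n=2): 0.0784 : 0.4032 : 0.5184
Rubidium pattern (n=2): 0.52085089 : 0.40169822 : 0.07745089
Convolve the two distributions (both contribute in 2-u steps):
  M: 0.0784×0.52085089 = 0.040835
  M+2: 0.0784×0.40169822 + 0.4032×0.52085089 = 0.241500
  M+4: 0.0784×0.07745089 + 0.4032×0.40169822 + 0.5184×0.52085089 = 0.438046
  M+6: 0.4032×0.07745089 + 0.5184×0.40169822 = 0.239469
  M+8: 0.5184×0.07745089 = 0.040151
Scale to base peak (0.438046) = 100: 9.32 : 55.13 : 100.00 : 54.67 : 9.17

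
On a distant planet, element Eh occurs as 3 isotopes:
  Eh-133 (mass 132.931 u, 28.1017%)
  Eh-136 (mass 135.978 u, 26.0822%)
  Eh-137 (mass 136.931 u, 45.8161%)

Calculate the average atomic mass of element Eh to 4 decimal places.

The abundance-weighted mean is 0.281017 × 132.931 + 0.260822 × 135.978 + 0.458161 × 136.931
= 37.35587 + 35.46605 + 62.73644 = 135.55836 u

135.5584 u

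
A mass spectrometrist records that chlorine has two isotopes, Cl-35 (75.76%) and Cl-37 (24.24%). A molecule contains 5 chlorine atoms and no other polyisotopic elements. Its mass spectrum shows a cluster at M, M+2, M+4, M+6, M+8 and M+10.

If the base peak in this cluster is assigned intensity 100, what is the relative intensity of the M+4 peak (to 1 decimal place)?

64.0

(0.7576 + 0.2424)^5 gives M 0.2496, M+2 0.3993, M+4 0.2555, M+6 0.0817, M+8 0.0131, M+10 0.0008; the largest is M+2.
P(M+2) = C(5,1) × 0.7576^4 × 0.2424^1 = 5 × 0.32942751 × 0.2424 = 0.399266 (base)
P(M+4) = C(5,2) × 0.7576^3 × 0.2424^2 = 10 × 0.4348304 × 0.05875776 = 0.255497
Relative intensity = 0.255497 / 0.399266 × 100 = 64.0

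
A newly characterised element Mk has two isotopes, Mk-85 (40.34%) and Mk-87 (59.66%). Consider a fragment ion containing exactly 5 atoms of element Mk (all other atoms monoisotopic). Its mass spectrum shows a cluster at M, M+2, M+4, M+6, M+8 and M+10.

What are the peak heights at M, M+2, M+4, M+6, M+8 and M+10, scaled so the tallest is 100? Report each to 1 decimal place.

3.1 : 22.9 : 67.6 : 100.0 : 73.9 : 21.9

Each Mk atom is independently Mk-85 (p = 0.4034) or Mk-87 (q = 0.5966); the cluster is the binomial expansion (p + q)^5.
P(M) = 0.4034^5 = 0.010683
P(M+2) = 5 × 0.4034^4 × 0.5966^1 = 0.078994
P(M+4) = 10 × 0.4034^3 × 0.5966^2 = 0.233655
P(M+6) = 10 × 0.4034^2 × 0.5966^3 = 0.345558
P(M+8) = 5 × 0.4034^1 × 0.5966^4 = 0.255528
P(M+10) = 0.5966^5 = 0.075582
The M+6 peak is largest (0.345558); scaling to 100 gives 3.1 : 22.9 : 67.6 : 100.0 : 73.9 : 21.9.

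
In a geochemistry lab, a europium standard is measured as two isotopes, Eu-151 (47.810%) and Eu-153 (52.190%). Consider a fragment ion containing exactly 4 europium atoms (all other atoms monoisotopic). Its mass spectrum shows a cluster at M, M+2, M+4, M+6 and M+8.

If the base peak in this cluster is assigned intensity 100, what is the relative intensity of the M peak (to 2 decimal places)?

13.99

Binomial terms of (0.47810 + 0.52190)^4: M 0.0522, M+2 0.2281, M+4 0.3736, M+6 0.2719, M+8 0.0742 → M+4 is the base peak.
P(M+4) = C(4,2) × 0.47810^2 × 0.52190^2 = 6 × 0.22857961 × 0.27237961 = 0.373563 (base)
P(M) = C(4,0) × 0.47810^4 × 0.52190^0 = 1 × 0.05224864 × 1.0000 = 0.052249
Relative intensity = 0.052249 / 0.373563 × 100 = 13.99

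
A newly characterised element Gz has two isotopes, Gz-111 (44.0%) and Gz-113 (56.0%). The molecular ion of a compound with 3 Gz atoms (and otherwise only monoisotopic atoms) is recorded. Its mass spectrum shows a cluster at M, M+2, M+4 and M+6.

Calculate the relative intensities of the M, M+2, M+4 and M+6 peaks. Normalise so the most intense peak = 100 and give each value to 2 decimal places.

The 3 Gz atoms are independent, so intensities follow the terms of (0.440 + 0.560)^3.
P(M) = 0.440^3 = 0.085184
P(M+2) = 3 × 0.440^2 × 0.560^1 = 0.325248
P(M+4) = 3 × 0.440^1 × 0.560^2 = 0.413952
P(M+6) = 0.560^3 = 0.175616
The M+4 peak is largest (0.413952); scaling to 100 gives 20.58 : 78.57 : 100.00 : 42.42.

20.58 : 78.57 : 100.00 : 42.42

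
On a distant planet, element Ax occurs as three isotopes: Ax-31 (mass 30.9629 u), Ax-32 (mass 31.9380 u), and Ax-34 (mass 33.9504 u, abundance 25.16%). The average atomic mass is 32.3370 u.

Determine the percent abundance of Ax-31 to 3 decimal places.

Let x and y be the fractions of Ax-31 and Ax-32. Then x + y = 1 − 0.2516 = 0.7484 and 30.9629x + 31.9380y = 32.3370 − 0.2516×33.9504 = 23.79507936.
Substituting: 30.9629x + 31.9380(0.7484 − x) = 23.79507936
(30.9629 − 31.9380)x = -0.10731984  ⇒  x = 0.11006, y = 0.63834
Ax-31: 11.006%, Ax-32: 63.834%.

11.006%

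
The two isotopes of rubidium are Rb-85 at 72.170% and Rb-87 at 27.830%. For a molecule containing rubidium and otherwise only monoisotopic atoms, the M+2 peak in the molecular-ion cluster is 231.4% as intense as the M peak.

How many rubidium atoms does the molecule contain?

6

The M+2/M ratio from n Rb atoms is n · q/p = n · 0.27830/0.72170.
n = 2.314 × 0.72170/0.27830 = 6.00 ≈ 6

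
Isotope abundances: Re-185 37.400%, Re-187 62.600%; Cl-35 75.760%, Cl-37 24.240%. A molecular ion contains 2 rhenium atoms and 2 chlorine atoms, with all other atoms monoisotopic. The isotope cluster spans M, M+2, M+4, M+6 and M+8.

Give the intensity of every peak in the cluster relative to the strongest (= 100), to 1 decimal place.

19.8 : 79.0 : 100.0 : 42.3 : 5.7

Rhenium pattern (n=2): 0.139876 : 0.468248 : 0.391876
Chlorine pattern (n=2): 0.57395776 : 0.36728448 : 0.05875776
Convolve the two distributions (both contribute in 2-u steps):
  M: 0.139876×0.57395776 = 0.080283
  M+2: 0.139876×0.36728448 + 0.468248×0.57395776 = 0.320129
  M+4: 0.139876×0.05875776 + 0.468248×0.36728448 + 0.391876×0.57395776 = 0.405119
  M+6: 0.468248×0.05875776 + 0.391876×0.36728448 = 0.171443
  M+8: 0.391876×0.05875776 = 0.023026
Scale to base peak (0.405119) = 100: 19.8 : 79.0 : 100.0 : 42.3 : 5.7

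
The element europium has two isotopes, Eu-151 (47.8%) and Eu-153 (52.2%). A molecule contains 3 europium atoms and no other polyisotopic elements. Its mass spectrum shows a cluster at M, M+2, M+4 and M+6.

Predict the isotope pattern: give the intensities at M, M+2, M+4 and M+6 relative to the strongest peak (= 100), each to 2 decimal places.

27.95 : 91.57 : 100.00 : 36.40

The 3 Eu atoms are independent, so intensities follow the terms of (0.478 + 0.522)^3.
P(M) = 0.478^3 = 0.109215
P(M+2) = 3 × 0.478^2 × 0.522^1 = 0.357806
P(M+4) = 3 × 0.478^1 × 0.522^2 = 0.390742
P(M+6) = 0.522^3 = 0.142237
The M+4 peak is largest (0.390742); scaling to 100 gives 27.95 : 91.57 : 100.00 : 36.40.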